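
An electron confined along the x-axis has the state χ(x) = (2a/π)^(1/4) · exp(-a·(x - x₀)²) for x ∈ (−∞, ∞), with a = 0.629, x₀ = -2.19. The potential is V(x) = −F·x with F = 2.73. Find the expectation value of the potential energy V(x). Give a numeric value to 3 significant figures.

5.98

⟨V⟩ = ∫ V(x)·|χ|² dx.
Gaussian moments (u = x − x₀): ∫u^(2j)·e^(−2au²) du = (2j−1)!!/(4a)^j · √(π/(2a)), odd powers integrate to 0; here √(π/(2a)) = 1.5803.
⟨V⟩ = 5.9787.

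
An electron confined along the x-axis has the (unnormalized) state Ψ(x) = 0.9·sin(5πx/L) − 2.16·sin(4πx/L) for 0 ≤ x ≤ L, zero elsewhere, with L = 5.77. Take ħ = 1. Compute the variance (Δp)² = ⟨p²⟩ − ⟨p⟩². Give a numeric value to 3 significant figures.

5.14

Compute ⟨p⟩ and ⟨p²⟩ separately; (Δp)² = ⟨p²⟩ − ⟨p⟩².
d²/dx² sin(jπx/L) = −(jπ/L)²·sin(jπx/L); on 0 ≤ x ≤ L, ∫sin²(jπx/L) dx = L/2 and ∫sin(jπx/L)·sin(lπx/L) dx = 0 for j ≠ l, so only diagonal terms survive in ∫|Ψ|² and ∫Ψ·Ψ″; ∫Ψ·Ψ′ dx = [Ψ²/2] between the walls = 0.
Normalization: ∫|Ψ|² dx = 15.797.
⟨p⟩ = 0.0000 and ⟨p²⟩ = 5.1378.
(Δp)² = 5.1378 − (0.0000)² = 5.1378.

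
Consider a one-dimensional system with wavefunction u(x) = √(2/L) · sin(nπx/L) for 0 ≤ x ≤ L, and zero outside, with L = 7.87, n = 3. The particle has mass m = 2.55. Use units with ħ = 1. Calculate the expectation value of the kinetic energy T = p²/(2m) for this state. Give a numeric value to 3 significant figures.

0.281

T = −(ħ²/2m) d²/dx², so ⟨T⟩ = −(ħ²/2m) ∫ u*·u'' dx; with m = 2.55.
d/dx sin(nπx/L) = (nπ/L)·cos(nπx/L) and d²/dx² sin(nπx/L) = −(nπ/L)²·sin(nπx/L); on 0 ≤ x ≤ L, ∫sin²(nπx/L) dx = L/2 and ∫sin(nπx/L)·cos(nπx/L) dx = 0.
⟨T⟩ = 0.28120.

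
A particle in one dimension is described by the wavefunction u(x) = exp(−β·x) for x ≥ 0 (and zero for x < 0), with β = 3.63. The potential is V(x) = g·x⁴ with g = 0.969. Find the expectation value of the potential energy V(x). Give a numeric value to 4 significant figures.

0.008371

⟨V⟩ = ∫ V(x)·|u|² dx / ∫|u|² dx.
Every integrand reduces to terms xʲ·e^(−2βx) on [0, ∞); use ∫₀^∞ xʲ·e^(−2βx) dx = j!/(2β)^(j+1).
State is unnormalized: ∫|u|² dx = 0.13774, and ∫u*·V(x)·u dx = 0.0011531, so ⟨V⟩ = 0.0011531 / 0.13774.
⟨V⟩ = 0.0083712.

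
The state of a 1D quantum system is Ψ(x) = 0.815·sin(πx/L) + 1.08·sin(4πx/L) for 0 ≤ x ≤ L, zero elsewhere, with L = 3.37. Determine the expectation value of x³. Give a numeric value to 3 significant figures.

7.65

⟨x³⟩ = ∫ x³·|Ψ|² dx / ∫|Ψ|² dx (integrals over the domain).
On 0 ≤ x ≤ L (j ≠ l): ∫sin²(jπx/L) dx = L/2, ∫sin(jπx/L)·sin(lπx/L) dx = 0; diagonal moments ∫x·sin²(jπx/L) dx = L²/4, ∫x²·sin²(jπx/L) dx = L³·(1/6 − 1/(4j²π²)); cross terms ∫x·sin(jπx/L)·sin(lπx/L) dx = 0 for j + l even and −4jlL²/(π²(j² − l²)²) for j + l odd, ∫x²·sin(jπx/L)·sin(lπx/L) dx = (−1)^(j+l)·4jlL³/(π²(j² − l²)²); higher powers the same way via product-to-sum and parts.
State is unnormalized: ∫|Ψ|² dx = 3.0846, and ∫Ψ*·x³·Ψ dx = 23.598, so ⟨x³⟩ = 23.598 / 3.0846.
⟨x³⟩ = 7.6503.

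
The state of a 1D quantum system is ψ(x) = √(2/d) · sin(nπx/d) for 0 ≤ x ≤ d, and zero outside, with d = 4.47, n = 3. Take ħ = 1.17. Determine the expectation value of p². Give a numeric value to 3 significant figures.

6.09

p² ψ = −ħ² d²ψ/dx²; ⟨p²⟩ = −ħ² ∫ ψ*·ψ'' dx.
d/dx sin(nπx/d) = (nπ/d)·cos(nπx/d) and d²/dx² sin(nπx/d) = −(nπ/d)²·sin(nπx/d); on 0 ≤ x ≤ d, ∫sin²(nπx/d) dx = d/2 and ∫sin(nπx/d)·cos(nπx/d) dx = 0.
⟨p²⟩ = 6.0855.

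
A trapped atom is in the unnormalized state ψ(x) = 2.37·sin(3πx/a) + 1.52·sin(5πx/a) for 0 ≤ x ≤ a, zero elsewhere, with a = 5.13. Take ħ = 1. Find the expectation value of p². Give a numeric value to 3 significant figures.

p² ψ = −ħ² d²ψ/dx²; ⟨p²⟩ = −ħ² ∫ ψ*·ψ'' dx / ∫|ψ|² dx.
d²/dx² sin(jπx/a) = −(jπ/a)²·sin(jπx/a); on 0 ≤ x ≤ a, ∫sin²(jπx/a) dx = a/2 and ∫sin(jπx/a)·sin(lπx/a) dx = 0 for j ≠ l, so only diagonal terms survive in ∫|ψ|² and ∫ψ·ψ″; ∫ψ·ψ′ dx = [ψ²/2] between the walls = 0.
State is unnormalized: ∫|ψ|² dx = 20.334, and ∫ψ*·(−ħ² ψ'') dx = 104.19, so ⟨p²⟩ = 104.19 / 20.334.
⟨p²⟩ = 5.1241.

5.12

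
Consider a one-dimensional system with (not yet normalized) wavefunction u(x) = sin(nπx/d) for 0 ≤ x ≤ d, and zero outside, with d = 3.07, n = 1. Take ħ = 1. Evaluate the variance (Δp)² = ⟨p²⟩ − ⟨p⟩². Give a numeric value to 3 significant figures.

Compute ⟨p⟩ and ⟨p²⟩ separately; (Δp)² = ⟨p²⟩ − ⟨p⟩².
d/dx sin(nπx/d) = (nπ/d)·cos(nπx/d) and d²/dx² sin(nπx/d) = −(nπ/d)²·sin(nπx/d); on 0 ≤ x ≤ d, ∫sin²(nπx/d) dx = d/2 and ∫sin(nπx/d)·cos(nπx/d) dx = 0.
Normalization: ∫|u|² dx = 1.5350.
⟨p⟩ = 0.0000 and ⟨p²⟩ = 1.0472.
(Δp)² = 1.0472 − (0.0000)² = 1.0472.

1.05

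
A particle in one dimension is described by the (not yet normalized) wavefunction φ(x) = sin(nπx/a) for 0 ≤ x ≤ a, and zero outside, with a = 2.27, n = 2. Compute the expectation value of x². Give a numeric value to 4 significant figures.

1.652

⟨x²⟩ = ∫ x²·|φ|² dx / ∫|φ|² dx (integrals over the domain).
With sin²θ = (1 − cos2θ)/2 on 0 ≤ x ≤ a: ∫sin²(nπx/a) dx = a/2, ∫x·sin²(nπx/a) dx = a²/4, ∫x²·sin²(nπx/a) dx = a³·(1/6 − 1/(4n²π²)); higher powers xᵏ the same way, integrating xᵏ·cos(2nπx/a) by parts.
State is unnormalized: ∫|φ|² dx = 1.1350, and ∫φ*·x²·φ dx = 1.8754, so ⟨x²⟩ = 1.8754 / 1.1350.
⟨x²⟩ = 1.6524.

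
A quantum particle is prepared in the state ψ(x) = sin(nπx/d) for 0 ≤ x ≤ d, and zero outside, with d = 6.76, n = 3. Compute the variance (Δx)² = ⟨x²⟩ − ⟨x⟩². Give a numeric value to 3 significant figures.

Compute ⟨x⟩ and ⟨x²⟩ separately, then (Δx)² = ⟨x²⟩ − ⟨x⟩².
With sin²θ = (1 − cos2θ)/2 on 0 ≤ x ≤ d: ∫sin²(nπx/d) dx = d/2, ∫x·sin²(nπx/d) dx = d²/4, ∫x²·sin²(nπx/d) dx = d³·(1/6 − 1/(4n²π²)); higher powers xᵏ the same way, integrating xᵏ·cos(2nπx/d) by parts.
Normalization: ∫|ψ|² dx = 3.3800.
⟨x⟩ = 3.3800 and ⟨x²⟩ = 14.975.
(Δx)² = 14.975 − (3.3800)² = 3.5509.

3.55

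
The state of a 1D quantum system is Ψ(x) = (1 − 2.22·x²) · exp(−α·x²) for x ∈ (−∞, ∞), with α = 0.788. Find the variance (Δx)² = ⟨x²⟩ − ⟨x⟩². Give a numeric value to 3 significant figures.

1.24

Compute ⟨x⟩ and ⟨x²⟩ separately, then (Δx)² = ⟨x²⟩ − ⟨x⟩².
Expand each integrand as polynomial × e^(−2αx²) and use ∫x^(2j)·e^(−2αx²) dx = (2j−1)!!/(4α)^j · √(π/(2α)), odd powers → 0; here √(π/(2α)) = 1.4119.
Normalization: ∫|Ψ|² dx = 1.5242.
⟨x⟩ = 0.0000 and ⟨x²⟩ = 1.2387.
(Δx)² = 1.2387 − (0.0000)² = 1.2387.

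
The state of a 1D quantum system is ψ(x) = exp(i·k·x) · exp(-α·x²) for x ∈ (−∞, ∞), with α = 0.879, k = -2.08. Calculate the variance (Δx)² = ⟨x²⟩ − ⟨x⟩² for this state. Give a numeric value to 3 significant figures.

0.284

Compute ⟨x⟩ and ⟨x²⟩ separately, then (Δx)² = ⟨x²⟩ − ⟨x⟩².
Gaussian moments: ∫x^(2j)·e^(−2αx²) dx = (2j−1)!!/(4α)^j · √(π/(2α)), odd powers integrate to 0; here √(π/(2α)) = 1.3368.
Normalization: ∫|ψ|² dx = 1.3368.
⟨x⟩ = 0.0000 and ⟨x²⟩ = 0.28441.
(Δx)² = 0.28441 − (0.0000)² = 0.28441.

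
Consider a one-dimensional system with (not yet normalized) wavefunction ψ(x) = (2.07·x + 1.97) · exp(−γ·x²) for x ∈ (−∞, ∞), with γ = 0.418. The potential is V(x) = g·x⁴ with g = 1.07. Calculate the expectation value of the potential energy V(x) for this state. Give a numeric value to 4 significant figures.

2.975

⟨V⟩ = ∫ V(x)·|ψ|² dx / ∫|ψ|² dx.
Expand each integrand as polynomial × e^(−2γx²) and use ∫x^(2j)·e^(−2γx²) dx = (2j−1)!!/(4γ)^j · √(π/(2γ)), odd powers → 0; here √(π/(2γ)) = 1.9385.
State is unnormalized: ∫|ψ|² dx = 12.491, and ∫ψ*·V(x)·ψ dx = 37.160, so ⟨V⟩ = 37.160 / 12.491.
⟨V⟩ = 2.9749.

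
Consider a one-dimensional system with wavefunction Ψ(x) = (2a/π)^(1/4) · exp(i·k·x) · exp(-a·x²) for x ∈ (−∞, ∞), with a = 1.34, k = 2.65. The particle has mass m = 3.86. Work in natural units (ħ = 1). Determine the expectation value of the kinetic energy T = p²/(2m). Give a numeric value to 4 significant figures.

1.083

T = −(ħ²/2m) d²/dx², so ⟨T⟩ = −(ħ²/2m) ∫ Ψ*·Ψ'' dx; with m = 3.86.
Gaussian moments: ∫x^(2j)·e^(−2ax²) dx = (2j−1)!!/(4a)^j · √(π/(2a)), odd powers integrate to 0; here √(π/(2a)) = 1.0827. Derivatives: Ψ′ = (ik − 2ax)·Ψ, Ψ″ = ((ik − 2ax)² − 2a)·Ψ; the odd-in-x pieces drop out.
⟨T⟩ = 1.0832.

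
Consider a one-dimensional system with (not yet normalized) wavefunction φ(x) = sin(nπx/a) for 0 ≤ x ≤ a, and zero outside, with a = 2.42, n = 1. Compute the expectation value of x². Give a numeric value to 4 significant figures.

1.655

⟨x²⟩ = ∫ x²·|φ|² dx / ∫|φ|² dx (integrals over the domain).
With sin²θ = (1 − cos2θ)/2 on 0 ≤ x ≤ a: ∫sin²(nπx/a) dx = a/2, ∫x·sin²(nπx/a) dx = a²/4, ∫x²·sin²(nπx/a) dx = a³·(1/6 − 1/(4n²π²)); higher powers xᵏ the same way, integrating xᵏ·cos(2nπx/a) by parts.
State is unnormalized: ∫|φ|² dx = 1.2100, and ∫φ*·x²·φ dx = 2.0031, so ⟨x²⟩ = 2.0031 / 1.2100.
⟨x²⟩ = 1.6554.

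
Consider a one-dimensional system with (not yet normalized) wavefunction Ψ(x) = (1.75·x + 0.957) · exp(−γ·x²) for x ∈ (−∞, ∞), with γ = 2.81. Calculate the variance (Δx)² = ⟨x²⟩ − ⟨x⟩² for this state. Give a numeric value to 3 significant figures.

0.0669

Compute ⟨x⟩ and ⟨x²⟩ separately, then (Δx)² = ⟨x²⟩ − ⟨x⟩².
Expand each integrand as polynomial × e^(−2γx²) and use ∫x^(2j)·e^(−2γx²) dx = (2j−1)!!/(4γ)^j · √(π/(2γ)), odd powers → 0; here √(π/(2γ)) = 0.74766.
Normalization: ∫|Ψ|² dx = 0.88846.
⟨x⟩ = 0.25077 and ⟨x²⟩ = 0.12977.
(Δx)² = 0.12977 − (0.25077)² = 0.066879.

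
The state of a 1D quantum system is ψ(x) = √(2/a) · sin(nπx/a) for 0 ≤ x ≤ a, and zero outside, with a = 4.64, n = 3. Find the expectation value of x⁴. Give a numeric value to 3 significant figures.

87.6

⟨x⁴⟩ = ∫ x⁴·|ψ|² dx (integrals over the domain).
With sin²θ = (1 − cos2θ)/2 on 0 ≤ x ≤ a: ∫sin²(nπx/a) dx = a/2, ∫x·sin²(nπx/a) dx = a²/4, ∫x²·sin²(nπx/a) dx = a³·(1/6 − 1/(4n²π²)); higher powers xᵏ the same way, integrating xᵏ·cos(2nπx/a) by parts.
⟨x⁴⟩ = 87.575.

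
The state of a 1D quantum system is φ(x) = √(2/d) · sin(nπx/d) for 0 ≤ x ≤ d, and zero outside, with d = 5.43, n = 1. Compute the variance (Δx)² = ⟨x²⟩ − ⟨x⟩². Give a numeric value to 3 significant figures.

0.963

Compute ⟨x⟩ and ⟨x²⟩ separately, then (Δx)² = ⟨x²⟩ − ⟨x⟩².
With sin²θ = (1 − cos2θ)/2 on 0 ≤ x ≤ d: ∫sin²(nπx/d) dx = d/2, ∫x·sin²(nπx/d) dx = d²/4, ∫x²·sin²(nπx/d) dx = d³·(1/6 − 1/(4n²π²)); higher powers xᵏ the same way, integrating xᵏ·cos(2nπx/d) by parts.
⟨x⟩ = 2.7150 and ⟨x²⟩ = 8.3346.
(Δx)² = 8.3346 − (2.7150)² = 0.96335.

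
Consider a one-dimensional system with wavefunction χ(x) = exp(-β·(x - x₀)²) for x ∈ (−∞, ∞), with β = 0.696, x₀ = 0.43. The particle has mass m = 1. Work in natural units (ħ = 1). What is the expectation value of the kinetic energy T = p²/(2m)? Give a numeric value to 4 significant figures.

0.3480

T = −(ħ²/2m) d²/dx², so ⟨T⟩ = −(ħ²/2m) ∫ χ*·χ'' dx / ∫|χ|² dx; with m = 1.
Gaussian moments (u = x − x₀): ∫u^(2j)·e^(−2βu²) du = (2j−1)!!/(4β)^j · √(π/(2β)), odd powers integrate to 0; here √(π/(2β)) = 1.5023. Derivatives: d/dx e^(−βu²) = −2βu·e^(−βu²), d²/dx² e^(−βu²) = (4β²u² − 2β)·e^(−βu²).
State is unnormalized: ∫|χ|² dx = 1.5023, and ∫χ*·(−ħ²/2m · χ'') dx = 0.52280, so ⟨T⟩ = 0.52280 / 1.5023.
⟨T⟩ = 0.34800.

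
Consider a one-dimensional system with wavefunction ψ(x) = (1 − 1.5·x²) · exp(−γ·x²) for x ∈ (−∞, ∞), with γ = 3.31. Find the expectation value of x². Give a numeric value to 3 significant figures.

⟨x²⟩ = ∫ x²·|ψ|² dx / ∫|ψ|² dx (integrals over the domain).
Expand each integrand as polynomial × e^(−2γx²) and use ∫x^(2j)·e^(−2γx²) dx = (2j−1)!!/(4γ)^j · √(π/(2γ)), odd powers → 0; here √(π/(2γ)) = 0.68888.
State is unnormalized: ∫|ψ|² dx = 0.55932, and ∫ψ*·x²·ψ dx = 0.026680, so ⟨x²⟩ = 0.026680 / 0.55932.
⟨x²⟩ = 0.047700.

0.0477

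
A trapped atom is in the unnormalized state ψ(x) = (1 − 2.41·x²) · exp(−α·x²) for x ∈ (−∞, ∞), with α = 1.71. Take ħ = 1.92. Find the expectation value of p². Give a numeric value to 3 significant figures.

24.3

p² ψ = −ħ² d²ψ/dx²; ⟨p²⟩ = −ħ² ∫ ψ*·ψ'' dx / ∫|ψ|² dx.
Expand each integrand as polynomial × e^(−2αx²) and use ∫x^(2j)·e^(−2αx²) dx = (2j−1)!!/(4α)^j · √(π/(2α)), odd powers → 0; here √(π/(2α)) = 0.95843. Differentiate with the product rule, d/dx e^(−αx²) = −2αx·e^(−αx²).
State is unnormalized: ∫|ψ|² dx = 0.63999, and ∫ψ*·(−ħ² ψ'') dx = 15.549, so ⟨p²⟩ = 15.549 / 0.63999.
⟨p²⟩ = 24.296.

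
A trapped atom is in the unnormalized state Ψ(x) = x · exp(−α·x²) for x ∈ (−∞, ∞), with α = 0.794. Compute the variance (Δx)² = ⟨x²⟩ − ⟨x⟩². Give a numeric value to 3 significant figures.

Compute ⟨x⟩ and ⟨x²⟩ separately, then (Δx)² = ⟨x²⟩ − ⟨x⟩².
Expand each integrand as polynomial × e^(−2αx²) and use ∫x^(2j)·e^(−2αx²) dx = (2j−1)!!/(4α)^j · √(π/(2α)), odd powers → 0; here √(π/(2α)) = 1.4065.
Normalization: ∫|Ψ|² dx = 0.44286.
⟨x⟩ = 0.0000 and ⟨x²⟩ = 0.94458.
(Δx)² = 0.94458 − (0.0000)² = 0.94458.

0.945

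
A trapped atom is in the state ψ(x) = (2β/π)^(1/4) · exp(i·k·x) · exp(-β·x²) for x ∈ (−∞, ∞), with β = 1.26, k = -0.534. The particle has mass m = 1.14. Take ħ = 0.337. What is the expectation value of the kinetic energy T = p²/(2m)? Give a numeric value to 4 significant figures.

T = −(ħ²/2m) d²/dx², so ⟨T⟩ = −(ħ²/2m) ∫ ψ*·ψ'' dx; with m = 1.14.
Gaussian moments: ∫x^(2j)·e^(−2βx²) dx = (2j−1)!!/(4β)^j · √(π/(2β)), odd powers integrate to 0; here √(π/(2β)) = 1.1165. Derivatives: ψ′ = (ik − 2βx)·ψ, ψ″ = ((ik − 2βx)² − 2β)·ψ; the odd-in-x pieces drop out.
⟨T⟩ = 0.076966.

0.07697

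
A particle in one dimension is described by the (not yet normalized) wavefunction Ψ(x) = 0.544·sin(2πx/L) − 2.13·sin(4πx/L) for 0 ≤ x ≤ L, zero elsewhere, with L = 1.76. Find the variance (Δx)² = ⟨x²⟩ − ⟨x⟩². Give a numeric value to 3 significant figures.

Compute ⟨x⟩ and ⟨x²⟩ separately, then (Δx)² = ⟨x²⟩ − ⟨x⟩².
On 0 ≤ x ≤ L (j ≠ l): ∫sin²(jπx/L) dx = L/2, ∫sin(jπx/L)·sin(lπx/L) dx = 0; diagonal moments ∫x·sin²(jπx/L) dx = L²/4, ∫x²·sin²(jπx/L) dx = L³·(1/6 − 1/(4j²π²)); cross terms ∫x·sin(jπx/L)·sin(lπx/L) dx = 0 for j + l even and −4jlL²/(π²(j² − l²)²) for j + l odd, ∫x²·sin(jπx/L)·sin(lπx/L) dx = (−1)^(j+l)·4jlL³/(π²(j² − l²)²); higher powers the same way via product-to-sum and parts.
Normalization: ∫|Ψ|² dx = 4.2529.
⟨x⟩ = 0.88000 and ⟨x²⟩ = 0.95404.
(Δx)² = 0.95404 − (0.88000)² = 0.17964.

0.180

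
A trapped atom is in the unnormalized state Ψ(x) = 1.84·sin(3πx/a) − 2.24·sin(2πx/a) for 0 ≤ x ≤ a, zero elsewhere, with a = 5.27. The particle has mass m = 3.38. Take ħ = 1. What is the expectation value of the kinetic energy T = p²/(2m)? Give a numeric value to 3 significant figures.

0.316

T = −(ħ²/2m) d²/dx², so ⟨T⟩ = −(ħ²/2m) ∫ Ψ*·Ψ'' dx / ∫|Ψ|² dx; with m = 3.38.
d²/dx² sin(jπx/a) = −(jπ/a)²·sin(jπx/a); on 0 ≤ x ≤ a, ∫sin²(jπx/a) dx = a/2 and ∫sin(jπx/a)·sin(lπx/a) dx = 0 for j ≠ l, so only diagonal terms survive in ∫|Ψ|² and ∫Ψ·Ψ″; ∫Ψ·Ψ′ dx = [Ψ²/2] between the walls = 0.
State is unnormalized: ∫|Ψ|² dx = 22.142, and ∫Ψ*·(−ħ²/2m · Ψ'') dx = 7.0009, so ⟨T⟩ = 7.0009 / 22.142.
⟨T⟩ = 0.31618.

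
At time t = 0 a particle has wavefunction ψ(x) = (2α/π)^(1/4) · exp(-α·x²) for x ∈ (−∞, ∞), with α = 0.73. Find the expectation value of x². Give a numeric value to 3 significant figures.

0.342

⟨x²⟩ = ∫ x²·|ψ|² dx (integrals over the domain).
Gaussian moments: ∫x^(2j)·e^(−2αx²) dx = (2j−1)!!/(4α)^j · √(π/(2α)), odd powers integrate to 0; here √(π/(2α)) = 1.4669.
⟨x²⟩ = 0.34247.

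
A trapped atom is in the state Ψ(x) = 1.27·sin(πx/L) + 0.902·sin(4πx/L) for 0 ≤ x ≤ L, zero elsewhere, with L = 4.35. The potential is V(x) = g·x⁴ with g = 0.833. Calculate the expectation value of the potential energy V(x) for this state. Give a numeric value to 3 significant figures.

34.6

⟨V⟩ = ∫ V(x)·|Ψ|² dx / ∫|Ψ|² dx.
On 0 ≤ x ≤ L (j ≠ l): ∫sin²(jπx/L) dx = L/2, ∫sin(jπx/L)·sin(lπx/L) dx = 0; diagonal moments ∫x·sin²(jπx/L) dx = L²/4, ∫x²·sin²(jπx/L) dx = L³·(1/6 − 1/(4j²π²)); cross terms ∫x·sin(jπx/L)·sin(lπx/L) dx = 0 for j + l even and −4jlL²/(π²(j² − l²)²) for j + l odd, ∫x²·sin(jπx/L)·sin(lπx/L) dx = (−1)^(j+l)·4jlL³/(π²(j² − l²)²); higher powers the same way via product-to-sum and parts.
State is unnormalized: ∫|Ψ|² dx = 5.2776, and ∫Ψ*·V(x)·Ψ dx = 182.71, so ⟨V⟩ = 182.71 / 5.2776.
⟨V⟩ = 34.620.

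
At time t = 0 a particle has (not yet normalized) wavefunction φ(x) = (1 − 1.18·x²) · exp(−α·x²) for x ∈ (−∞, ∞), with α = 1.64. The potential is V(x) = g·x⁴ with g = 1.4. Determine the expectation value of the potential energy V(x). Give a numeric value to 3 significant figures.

⟨V⟩ = ∫ V(x)·|φ|² dx / ∫|φ|² dx.
Expand each integrand as polynomial × e^(−2αx²) and use ∫x^(2j)·e^(−2αx²) dx = (2j−1)!!/(4α)^j · √(π/(2α)), odd powers → 0; here √(π/(2α)) = 0.97867.
State is unnormalized: ∫|φ|² dx = 0.72159, and ∫φ*·V(x)·φ dx = 0.031872, so ⟨V⟩ = 0.031872 / 0.72159.
⟨V⟩ = 0.044170.

0.0442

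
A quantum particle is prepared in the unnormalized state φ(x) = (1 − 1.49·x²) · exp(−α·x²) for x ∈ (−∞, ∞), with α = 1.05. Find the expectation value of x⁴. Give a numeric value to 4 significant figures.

0.4728

⟨x⁴⟩ = ∫ x⁴·|φ|² dx / ∫|φ|² dx (integrals over the domain).
Expand each integrand as polynomial × e^(−2αx²) and use ∫x^(2j)·e^(−2αx²) dx = (2j−1)!!/(4α)^j · √(π/(2α)), odd powers → 0; here √(π/(2α)) = 1.2231.
State is unnormalized: ∫|φ|² dx = 0.81709, and ∫φ*·x⁴·φ dx = 0.38635, so ⟨x⁴⟩ = 0.38635 / 0.81709.
⟨x⁴⟩ = 0.47283.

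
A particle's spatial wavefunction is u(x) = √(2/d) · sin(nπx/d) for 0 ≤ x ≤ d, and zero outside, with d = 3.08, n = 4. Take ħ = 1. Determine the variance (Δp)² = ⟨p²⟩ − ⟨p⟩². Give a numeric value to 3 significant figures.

Compute ⟨p⟩ and ⟨p²⟩ separately; (Δp)² = ⟨p²⟩ − ⟨p⟩².
d/dx sin(nπx/d) = (nπ/d)·cos(nπx/d) and d²/dx² sin(nπx/d) = −(nπ/d)²·sin(nπx/d); on 0 ≤ x ≤ d, ∫sin²(nπx/d) dx = d/2 and ∫sin(nπx/d)·cos(nπx/d) dx = 0.
⟨p⟩ = 0.0000 and ⟨p²⟩ = 16.646.
(Δp)² = 16.646 − (0.0000)² = 16.646.

16.6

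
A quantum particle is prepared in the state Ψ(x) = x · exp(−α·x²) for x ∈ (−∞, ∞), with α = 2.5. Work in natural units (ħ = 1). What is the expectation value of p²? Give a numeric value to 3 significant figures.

p² Ψ = −ħ² d²Ψ/dx²; ⟨p²⟩ = −ħ² ∫ Ψ*·Ψ'' dx / ∫|Ψ|² dx.
Expand each integrand as polynomial × e^(−2αx²) and use ∫x^(2j)·e^(−2αx²) dx = (2j−1)!!/(4α)^j · √(π/(2α)), odd powers → 0; here √(π/(2α)) = 0.79267. Differentiate with the product rule, d/dx e^(−αx²) = −2αx·e^(−αx²).
State is unnormalized: ∫|Ψ|² dx = 0.079267, and ∫Ψ*·(−ħ² Ψ'') dx = 0.59450, so ⟨p²⟩ = 0.59450 / 0.079267.
⟨p²⟩ = 7.5000.

7.50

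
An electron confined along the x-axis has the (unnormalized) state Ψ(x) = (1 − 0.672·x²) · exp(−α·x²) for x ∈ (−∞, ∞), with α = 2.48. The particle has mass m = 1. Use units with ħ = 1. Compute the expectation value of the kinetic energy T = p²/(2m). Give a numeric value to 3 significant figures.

1.65

T = −(ħ²/2m) d²/dx², so ⟨T⟩ = −(ħ²/2m) ∫ Ψ*·Ψ'' dx / ∫|Ψ|² dx; with m = 1.
Expand each integrand as polynomial × e^(−2αx²) and use ∫x^(2j)·e^(−2αx²) dx = (2j−1)!!/(4α)^j · √(π/(2α)), odd powers → 0; here √(π/(2α)) = 0.79586. Differentiate with the product rule, d/dx e^(−αx²) = −2αx·e^(−αx²).
State is unnormalized: ∫|Ψ|² dx = 0.69899, and ∫Ψ*·(−ħ²/2m · Ψ'') dx = 1.1523, so ⟨T⟩ = 1.1523 / 0.69899.
⟨T⟩ = 1.6485.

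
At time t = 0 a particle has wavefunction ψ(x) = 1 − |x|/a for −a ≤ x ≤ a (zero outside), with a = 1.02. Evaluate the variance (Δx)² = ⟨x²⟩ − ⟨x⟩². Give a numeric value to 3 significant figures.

0.104

Compute ⟨x⟩ and ⟨x²⟩ separately, then (Δx)² = ⟨x²⟩ − ⟨x⟩².
ψ is even, so ∫ over [−a, a] = 2∫₀ᵃ with ψ = 1 − x/a there: ∫₀ᵃ (1 − x/a)² dx = a/3, ∫₀ᵃ x²(1 − x/a)² dx = a³/30, ∫₀ᵃ x⁴(1 − x/a)² dx = a⁵/105.
Normalization: ∫|ψ|² dx = 0.68000.
⟨x⟩ = 0.0000 and ⟨x²⟩ = 0.10404.
(Δx)² = 0.10404 − (0.0000)² = 0.10404.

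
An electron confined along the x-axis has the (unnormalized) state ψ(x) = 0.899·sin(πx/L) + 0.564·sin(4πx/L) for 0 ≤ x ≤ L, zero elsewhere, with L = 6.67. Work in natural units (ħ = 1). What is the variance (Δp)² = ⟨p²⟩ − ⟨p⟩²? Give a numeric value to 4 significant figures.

1.162

Compute ⟨p⟩ and ⟨p²⟩ separately; (Δp)² = ⟨p²⟩ − ⟨p⟩².
d²/dx² sin(jπx/L) = −(jπ/L)²·sin(jπx/L); on 0 ≤ x ≤ L, ∫sin²(jπx/L) dx = L/2 and ∫sin(jπx/L)·sin(lπx/L) dx = 0 for j ≠ l, so only diagonal terms survive in ∫|ψ|² and ∫ψ·ψ″; ∫ψ·ψ′ dx = [ψ²/2] between the walls = 0.
Normalization: ∫|ψ|² dx = 3.7562.
⟨p⟩ = 0.0000 and ⟨p²⟩ = 1.1617.
(Δp)² = 1.1617 − (0.0000)² = 1.1617.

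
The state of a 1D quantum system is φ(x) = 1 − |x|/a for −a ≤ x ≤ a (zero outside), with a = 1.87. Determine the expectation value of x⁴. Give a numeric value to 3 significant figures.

0.349

⟨x⁴⟩ = ∫ x⁴·|φ|² dx / ∫|φ|² dx (integrals over the domain).
φ is even, so ∫ over [−a, a] = 2∫₀ᵃ with φ = 1 − x/a there: ∫₀ᵃ (1 − x/a)² dx = a/3, ∫₀ᵃ x²(1 − x/a)² dx = a³/30, ∫₀ᵃ x⁴(1 − x/a)² dx = a⁵/105.
State is unnormalized: ∫|φ|² dx = 1.2467, and ∫φ*·x⁴·φ dx = 0.43556, so ⟨x⁴⟩ = 0.43556 / 1.2467.
⟨x⁴⟩ = 0.34938.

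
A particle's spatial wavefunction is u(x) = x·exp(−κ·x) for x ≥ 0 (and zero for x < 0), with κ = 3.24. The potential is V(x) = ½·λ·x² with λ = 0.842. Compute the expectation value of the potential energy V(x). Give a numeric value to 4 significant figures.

⟨V⟩ = ∫ V(x)·|u|² dx / ∫|u|² dx.
Every integrand reduces to terms xʲ·e^(−2κx) on [0, ∞); use ∫₀^∞ xʲ·e^(−2κx) dx = j!/(2κ)^(j+1).
State is unnormalized: ∫|u|² dx = 0.0073503, and ∫u*·V(x)·u dx = 0.00088434, so ⟨V⟩ = 0.00088434 / 0.0073503.
⟨V⟩ = 0.12031.

0.1203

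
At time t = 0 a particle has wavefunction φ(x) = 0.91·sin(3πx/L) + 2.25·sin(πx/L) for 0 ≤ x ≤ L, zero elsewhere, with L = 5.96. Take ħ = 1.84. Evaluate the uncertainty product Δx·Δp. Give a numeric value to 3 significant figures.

Δx = √(⟨x²⟩−⟨x⟩²), Δp = √(⟨p²⟩−⟨p⟩²).
On 0 ≤ x ≤ L (j ≠ l): ∫sin²(jπx/L) dx = L/2, ∫sin(jπx/L)·sin(lπx/L) dx = 0; diagonal moments ∫x·sin²(jπx/L) dx = L²/4, ∫x²·sin²(jπx/L) dx = L³·(1/6 − 1/(4j²π²)); cross terms ∫x·sin(jπx/L)·sin(lπx/L) dx = 0 for j + l even and −4jlL²/(π²(j² − l²)²) for j + l odd, ∫x²·sin(jπx/L)·sin(lπx/L) dx = (−1)^(j+l)·4jlL³/(π²(j² − l²)²); higher powers the same way via product-to-sum and parts. d²/dx² sin(jπx/L) = −(jπ/L)²·sin(jπx/L); on 0 ≤ x ≤ L, ∫sin²(jπx/L) dx = L/2 and ∫sin(jπx/L)·sin(lπx/L) dx = 0 for j ≠ l, so only diagonal terms survive in ∫|φ|² and ∫φ·φ″; ∫φ·φ′ dx = [φ²/2] between the walls = 0.
Normalization: ∫|φ|² dx = 17.554.
⟨x⟩ = 2.9800, ⟨x²⟩ = 11.204 ⇒ Δx = 1.5244.
⟨p⟩ = 0.0000, ⟨p²⟩ = 1.9986 ⇒ Δp = 1.4137.
Δx·Δp = 2.1550.

2.16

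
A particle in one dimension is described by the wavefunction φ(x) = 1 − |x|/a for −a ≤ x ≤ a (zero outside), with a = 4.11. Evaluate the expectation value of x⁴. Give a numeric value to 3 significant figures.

⟨x⁴⟩ = ∫ x⁴·|φ|² dx / ∫|φ|² dx (integrals over the domain).
φ is even, so ∫ over [−a, a] = 2∫₀ᵃ with φ = 1 − x/a there: ∫₀ᵃ (1 − x/a)² dx = a/3, ∫₀ᵃ x²(1 − x/a)² dx = a³/30, ∫₀ᵃ x⁴(1 − x/a)² dx = a⁵/105.
State is unnormalized: ∫|φ|² dx = 2.7400, and ∫φ*·x⁴·φ dx = 22.338, so ⟨x⁴⟩ = 22.338 / 2.7400.
⟨x⁴⟩ = 8.1527.

8.15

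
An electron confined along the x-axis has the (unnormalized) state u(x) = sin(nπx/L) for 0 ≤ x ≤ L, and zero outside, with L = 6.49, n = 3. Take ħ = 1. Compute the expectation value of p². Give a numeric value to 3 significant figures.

p² u = −ħ² d²u/dx²; ⟨p²⟩ = −ħ² ∫ u*·u'' dx / ∫|u|² dx.
d/dx sin(nπx/L) = (nπ/L)·cos(nπx/L) and d²/dx² sin(nπx/L) = −(nπ/L)²·sin(nπx/L); on 0 ≤ x ≤ L, ∫sin²(nπx/L) dx = L/2 and ∫sin(nπx/L)·cos(nπx/L) dx = 0.
State is unnormalized: ∫|u|² dx = 3.2450, and ∫u*·(−ħ² u'') dx = 6.8433, so ⟨p²⟩ = 6.8433 / 3.2450.
⟨p²⟩ = 2.1089.

2.11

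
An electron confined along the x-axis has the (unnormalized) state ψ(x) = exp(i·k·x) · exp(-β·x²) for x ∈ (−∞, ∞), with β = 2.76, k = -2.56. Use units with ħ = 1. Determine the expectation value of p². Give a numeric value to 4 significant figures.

p² ψ = −ħ² d²ψ/dx²; ⟨p²⟩ = −ħ² ∫ ψ*·ψ'' dx / ∫|ψ|² dx.
Gaussian moments: ∫x^(2j)·e^(−2βx²) dx = (2j−1)!!/(4β)^j · √(π/(2β)), odd powers integrate to 0; here √(π/(2β)) = 0.75441. Derivatives: ψ′ = (ik − 2βx)·ψ, ψ″ = ((ik − 2βx)² − 2β)·ψ; the odd-in-x pieces drop out.
State is unnormalized: ∫|ψ|² dx = 0.75441, and ∫ψ*·(−ħ² ψ'') dx = 7.0262, so ⟨p²⟩ = 7.0262 / 0.75441.
⟨p²⟩ = 9.3136.

9.314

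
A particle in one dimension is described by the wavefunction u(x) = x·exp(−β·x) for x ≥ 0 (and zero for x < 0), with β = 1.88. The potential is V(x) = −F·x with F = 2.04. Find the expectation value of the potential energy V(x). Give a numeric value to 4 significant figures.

-1.628

⟨V⟩ = ∫ V(x)·|u|² dx / ∫|u|² dx.
Every integrand reduces to terms xʲ·e^(−2βx) on [0, ∞); use ∫₀^∞ xʲ·e^(−2βx) dx = j!/(2β)^(j+1).
State is unnormalized: ∫|u|² dx = 0.037624, and ∫u*·V(x)·u dx = -0.061239, so ⟨V⟩ = -0.061239 / 0.037624.
⟨V⟩ = -1.6277.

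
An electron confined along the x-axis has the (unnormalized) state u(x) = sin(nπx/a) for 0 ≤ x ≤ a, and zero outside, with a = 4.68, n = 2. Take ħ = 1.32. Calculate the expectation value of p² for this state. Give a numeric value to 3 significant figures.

p² u = −ħ² d²u/dx²; ⟨p²⟩ = −ħ² ∫ u*·u'' dx / ∫|u|² dx.
d/dx sin(nπx/a) = (nπ/a)·cos(nπx/a) and d²/dx² sin(nπx/a) = −(nπ/a)²·sin(nπx/a); on 0 ≤ x ≤ a, ∫sin²(nπx/a) dx = a/2 and ∫sin(nπx/a)·cos(nπx/a) dx = 0.
State is unnormalized: ∫|u|² dx = 2.3400, and ∫u*·(−ħ² u'') dx = 7.3491, so ⟨p²⟩ = 7.3491 / 2.3400.
⟨p²⟩ = 3.1406.

3.14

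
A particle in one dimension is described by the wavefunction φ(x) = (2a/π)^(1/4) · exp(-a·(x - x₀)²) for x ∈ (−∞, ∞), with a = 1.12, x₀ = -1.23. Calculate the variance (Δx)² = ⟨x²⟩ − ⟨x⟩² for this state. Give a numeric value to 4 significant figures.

Compute ⟨x⟩ and ⟨x²⟩ separately, then (Δx)² = ⟨x²⟩ − ⟨x⟩².
Gaussian moments (u = x − x₀): ∫u^(2j)·e^(−2au²) du = (2j−1)!!/(4a)^j · √(π/(2a)), odd powers integrate to 0; here √(π/(2a)) = 1.1843.
⟨x⟩ = -1.2300 and ⟨x²⟩ = 1.7361.
(Δx)² = 1.7361 − (-1.2300)² = 0.22321.

0.2232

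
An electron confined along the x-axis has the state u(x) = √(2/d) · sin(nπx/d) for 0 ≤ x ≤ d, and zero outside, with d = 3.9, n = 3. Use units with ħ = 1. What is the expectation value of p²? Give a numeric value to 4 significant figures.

5.840

p² u = −ħ² d²u/dx²; ⟨p²⟩ = −ħ² ∫ u*·u'' dx.
d/dx sin(nπx/d) = (nπ/d)·cos(nπx/d) and d²/dx² sin(nπx/d) = −(nπ/d)²·sin(nπx/d); on 0 ≤ x ≤ d, ∫sin²(nπx/d) dx = d/2 and ∫sin(nπx/d)·cos(nπx/d) dx = 0.
⟨p²⟩ = 5.8400.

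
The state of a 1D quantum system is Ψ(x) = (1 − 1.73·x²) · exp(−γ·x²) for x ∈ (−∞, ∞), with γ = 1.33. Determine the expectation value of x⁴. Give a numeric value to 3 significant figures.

⟨x⁴⟩ = ∫ x⁴·|Ψ|² dx / ∫|Ψ|² dx (integrals over the domain).
Expand each integrand as polynomial × e^(−2γx²) and use ∫x^(2j)·e^(−2γx²) dx = (2j−1)!!/(4γ)^j · √(π/(2γ)), odd powers → 0; here √(π/(2γ)) = 1.0868.
State is unnormalized: ∫|Ψ|² dx = 0.72472, and ∫Ψ*·x⁴·Ψ dx = 0.16695, so ⟨x⁴⟩ = 0.16695 / 0.72472.
⟨x⁴⟩ = 0.23036.

0.230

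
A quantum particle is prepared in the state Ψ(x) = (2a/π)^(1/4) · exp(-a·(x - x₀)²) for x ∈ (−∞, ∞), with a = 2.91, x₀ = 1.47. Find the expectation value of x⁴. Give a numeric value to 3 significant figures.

5.81

⟨x⁴⟩ = ∫ x⁴·|Ψ|² dx (integrals over the domain).
Gaussian moments (u = x − x₀): ∫u^(2j)·e^(−2au²) du = (2j−1)!!/(4a)^j · √(π/(2a)), odd powers integrate to 0; here √(π/(2a)) = 0.73471.
⟨x⁴⟩ = 5.8055.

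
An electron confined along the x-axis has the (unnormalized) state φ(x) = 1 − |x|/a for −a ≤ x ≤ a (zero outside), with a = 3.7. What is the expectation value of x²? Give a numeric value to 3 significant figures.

⟨x²⟩ = ∫ x²·|φ|² dx / ∫|φ|² dx (integrals over the domain).
φ is even, so ∫ over [−a, a] = 2∫₀ᵃ with φ = 1 − x/a there: ∫₀ᵃ (1 − x/a)² dx = a/3, ∫₀ᵃ x²(1 − x/a)² dx = a³/30, ∫₀ᵃ x⁴(1 − x/a)² dx = a⁵/105.
State is unnormalized: ∫|φ|² dx = 2.4667, and ∫φ*·x²·φ dx = 3.3769, so ⟨x²⟩ = 3.3769 / 2.4667.
⟨x²⟩ = 1.3690.

1.37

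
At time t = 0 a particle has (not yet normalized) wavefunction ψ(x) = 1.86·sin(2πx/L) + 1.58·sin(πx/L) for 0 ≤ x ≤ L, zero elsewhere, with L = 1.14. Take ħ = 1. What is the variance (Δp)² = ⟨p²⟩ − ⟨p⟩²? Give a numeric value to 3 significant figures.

20.8

Compute ⟨p⟩ and ⟨p²⟩ separately; (Δp)² = ⟨p²⟩ − ⟨p⟩².
d²/dx² sin(jπx/L) = −(jπ/L)²·sin(jπx/L); on 0 ≤ x ≤ L, ∫sin²(jπx/L) dx = L/2 and ∫sin(jπx/L)·sin(lπx/L) dx = 0 for j ≠ l, so only diagonal terms survive in ∫|ψ|² and ∫ψ·ψ″; ∫ψ·ψ′ dx = [ψ²/2] between the walls = 0.
Normalization: ∫|ψ|² dx = 3.3949.
⟨p⟩ = 0.0000 and ⟨p²⟩ = 20.828.
(Δp)² = 20.828 − (0.0000)² = 20.828.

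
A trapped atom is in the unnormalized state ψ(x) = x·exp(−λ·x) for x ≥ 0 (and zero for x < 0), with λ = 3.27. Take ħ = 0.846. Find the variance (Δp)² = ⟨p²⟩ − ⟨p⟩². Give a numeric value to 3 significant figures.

Compute ⟨p⟩ and ⟨p²⟩ separately; (Δp)² = ⟨p²⟩ − ⟨p⟩².
Differentiate x·exp(−λ·x) with the product rule; every integrand then reduces to terms xʲ·e^(−2λx) on [0, ∞), with ∫₀^∞ xʲ·e^(−2λx) dx = j!/(2λ)^(j+1).
Normalization: ∫|ψ|² dx = 0.0071498.
⟨p⟩ = 0.0000 and ⟨p²⟩ = 7.6531.
(Δp)² = 7.6531 − (0.0000)² = 7.6531.

7.65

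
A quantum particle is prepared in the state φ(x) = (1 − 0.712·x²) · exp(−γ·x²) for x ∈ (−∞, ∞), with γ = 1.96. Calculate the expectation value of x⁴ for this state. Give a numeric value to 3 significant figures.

⟨x⁴⟩ = ∫ x⁴·|φ|² dx / ∫|φ|² dx (integrals over the domain).
Expand each integrand as polynomial × e^(−2γx²) and use ∫x^(2j)·e^(−2γx²) dx = (2j−1)!!/(4γ)^j · √(π/(2γ)), odd powers → 0; here √(π/(2γ)) = 0.89522.
State is unnormalized: ∫|φ|² dx = 0.75477, and ∫φ*·x⁴·φ dx = 0.016626, so ⟨x⁴⟩ = 0.016626 / 0.75477.
⟨x⁴⟩ = 0.022027.

0.0220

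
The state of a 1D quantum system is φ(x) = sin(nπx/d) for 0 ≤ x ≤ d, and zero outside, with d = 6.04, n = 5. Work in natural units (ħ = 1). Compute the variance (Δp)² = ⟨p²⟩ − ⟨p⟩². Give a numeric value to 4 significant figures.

6.763

Compute ⟨p⟩ and ⟨p²⟩ separately; (Δp)² = ⟨p²⟩ − ⟨p⟩².
d/dx sin(nπx/d) = (nπ/d)·cos(nπx/d) and d²/dx² sin(nπx/d) = −(nπ/d)²·sin(nπx/d); on 0 ≤ x ≤ d, ∫sin²(nπx/d) dx = d/2 and ∫sin(nπx/d)·cos(nπx/d) dx = 0.
Normalization: ∫|φ|² dx = 3.0200.
⟨p⟩ = 0.0000 and ⟨p²⟩ = 6.7634.
(Δp)² = 6.7634 − (0.0000)² = 6.7634.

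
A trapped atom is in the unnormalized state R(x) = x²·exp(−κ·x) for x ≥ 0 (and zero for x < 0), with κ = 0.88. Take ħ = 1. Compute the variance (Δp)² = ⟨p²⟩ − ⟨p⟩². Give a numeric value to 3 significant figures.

Compute ⟨p⟩ and ⟨p²⟩ separately; (Δp)² = ⟨p²⟩ − ⟨p⟩².
Differentiate x²·exp(−κ·x) with the product rule; every integrand then reduces to terms xʲ·e^(−2κx) on [0, ∞), with ∫₀^∞ xʲ·e^(−2κx) dx = j!/(2κ)^(j+1).
Normalization: ∫|R|² dx = 1.4212.
⟨p⟩ = 0.0000 and ⟨p²⟩ = 0.25813.
(Δp)² = 0.25813 − (0.0000)² = 0.25813.

0.258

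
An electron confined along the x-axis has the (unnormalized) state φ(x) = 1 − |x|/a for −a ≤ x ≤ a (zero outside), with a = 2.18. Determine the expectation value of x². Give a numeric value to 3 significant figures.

0.475

⟨x²⟩ = ∫ x²·|φ|² dx / ∫|φ|² dx (integrals over the domain).
φ is even, so ∫ over [−a, a] = 2∫₀ᵃ with φ = 1 − x/a there: ∫₀ᵃ (1 − x/a)² dx = a/3, ∫₀ᵃ x²(1 − x/a)² dx = a³/30, ∫₀ᵃ x⁴(1 − x/a)² dx = a⁵/105.
State is unnormalized: ∫|φ|² dx = 1.4533, and ∫φ*·x²·φ dx = 0.69068, so ⟨x²⟩ = 0.69068 / 1.4533.
⟨x²⟩ = 0.47524.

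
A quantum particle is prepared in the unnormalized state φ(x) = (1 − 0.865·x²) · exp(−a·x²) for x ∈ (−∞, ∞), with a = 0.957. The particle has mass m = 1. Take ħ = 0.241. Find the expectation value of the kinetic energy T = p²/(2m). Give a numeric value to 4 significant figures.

0.07171

T = −(ħ²/2m) d²/dx², so ⟨T⟩ = −(ħ²/2m) ∫ φ*·φ'' dx / ∫|φ|² dx; with m = 1.
Expand each integrand as polynomial × e^(−2ax²) and use ∫x^(2j)·e^(−2ax²) dx = (2j−1)!!/(4a)^j · √(π/(2a)), odd powers → 0; here √(π/(2a)) = 1.2812. Differentiate with the product rule, d/dx e^(−ax²) = −2ax·e^(−ax²).
State is unnormalized: ∫|φ|² dx = 0.89841, and ∫φ*·(−ħ²/2m · φ'') dx = 0.064424, so ⟨T⟩ = 0.064424 / 0.89841.
⟨T⟩ = 0.071708.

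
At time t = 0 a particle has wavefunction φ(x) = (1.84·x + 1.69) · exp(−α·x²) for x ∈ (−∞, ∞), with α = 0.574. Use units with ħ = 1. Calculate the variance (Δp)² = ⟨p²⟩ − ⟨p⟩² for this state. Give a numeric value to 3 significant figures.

0.965

Compute ⟨p⟩ and ⟨p²⟩ separately; (Δp)² = ⟨p²⟩ − ⟨p⟩².
Expand each integrand as polynomial × e^(−2αx²) and use ∫x^(2j)·e^(−2αx²) dx = (2j−1)!!/(4α)^j · √(π/(2α)), odd powers → 0; here √(π/(2α)) = 1.6543. Differentiate with the product rule, d/dx e^(−αx²) = −2αx·e^(−αx²).
Normalization: ∫|φ|² dx = 7.1640.
⟨p⟩ = 0.0000 and ⟨p²⟩ = 0.96489.
(Δp)² = 0.96489 − (0.0000)² = 0.96489.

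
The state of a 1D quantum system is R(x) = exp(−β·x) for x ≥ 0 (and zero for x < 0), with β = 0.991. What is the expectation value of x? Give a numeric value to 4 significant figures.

⟨x⟩ = ∫ x·|R|² dx / ∫|R|² dx (integrals over the domain).
Every integrand reduces to terms xʲ·e^(−2βx) on [0, ∞); use ∫₀^∞ xʲ·e^(−2βx) dx = j!/(2β)^(j+1).
State is unnormalized: ∫|R|² dx = 0.50454, and ∫R*·x·R dx = 0.25456, so ⟨x⟩ = 0.25456 / 0.50454.
⟨x⟩ = 0.50454.

0.5045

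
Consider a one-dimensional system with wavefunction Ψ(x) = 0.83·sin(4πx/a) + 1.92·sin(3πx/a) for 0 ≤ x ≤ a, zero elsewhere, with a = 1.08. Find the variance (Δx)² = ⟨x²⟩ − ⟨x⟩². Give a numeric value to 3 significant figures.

0.0667

Compute ⟨x⟩ and ⟨x²⟩ separately, then (Δx)² = ⟨x²⟩ − ⟨x⟩².
On 0 ≤ x ≤ a (j ≠ l): ∫sin²(jπx/a) dx = a/2, ∫sin(jπx/a)·sin(lπx/a) dx = 0; diagonal moments ∫x·sin²(jπx/a) dx = a²/4, ∫x²·sin²(jπx/a) dx = a³·(1/6 − 1/(4j²π²)); cross terms ∫x·sin(jπx/a)·sin(lπx/a) dx = 0 for j + l even and −4jla²/(π²(j² − l²)²) for j + l odd, ∫x²·sin(jπx/a)·sin(lπx/a) dx = (−1)^(j+l)·4jla³/(π²(j² − l²)²); higher powers the same way via product-to-sum and parts.
Normalization: ∫|Ψ|² dx = 2.3627.
⟨x⟩ = 0.38383 and ⟨x²⟩ = 0.21402.
(Δx)² = 0.21402 − (0.38383)² = 0.066697.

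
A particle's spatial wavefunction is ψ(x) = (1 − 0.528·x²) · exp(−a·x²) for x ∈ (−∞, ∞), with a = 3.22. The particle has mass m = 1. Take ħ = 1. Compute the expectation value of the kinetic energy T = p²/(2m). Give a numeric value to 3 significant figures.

1.91

T = −(ħ²/2m) d²/dx², so ⟨T⟩ = −(ħ²/2m) ∫ ψ*·ψ'' dx / ∫|ψ|² dx; with m = 1.
Expand each integrand as polynomial × e^(−2ax²) and use ∫x^(2j)·e^(−2ax²) dx = (2j−1)!!/(4a)^j · √(π/(2a)), odd powers → 0; here √(π/(2a)) = 0.69844. Differentiate with the product rule, d/dx e^(−ax²) = −2ax·e^(−ax²).
State is unnormalized: ∫|ψ|² dx = 0.64470, and ∫ψ*·(−ħ²/2m · ψ'') dx = 1.2299, so ⟨T⟩ = 1.2299 / 0.64470.
⟨T⟩ = 1.9077.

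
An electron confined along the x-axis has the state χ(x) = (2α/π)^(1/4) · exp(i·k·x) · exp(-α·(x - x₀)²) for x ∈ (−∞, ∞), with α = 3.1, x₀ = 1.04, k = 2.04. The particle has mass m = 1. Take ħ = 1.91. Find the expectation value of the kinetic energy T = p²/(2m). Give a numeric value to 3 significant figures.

13.2

T = −(ħ²/2m) d²/dx², so ⟨T⟩ = −(ħ²/2m) ∫ χ*·χ'' dx; with m = 1.
Gaussian moments (u = x − x₀): ∫u^(2j)·e^(−2αu²) du = (2j−1)!!/(4α)^j · √(π/(2α)), odd powers integrate to 0; here √(π/(2α)) = 0.71183. Derivatives: χ′ = (ik − 2αu)·χ, χ″ = ((ik − 2αu)² − 2α)·χ; the odd-in-u pieces drop out.
⟨T⟩ = 13.246.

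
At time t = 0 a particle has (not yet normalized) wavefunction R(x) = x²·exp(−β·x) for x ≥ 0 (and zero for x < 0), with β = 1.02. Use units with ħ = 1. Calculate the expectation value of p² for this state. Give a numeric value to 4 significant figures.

p² R = −ħ² d²R/dx²; ⟨p²⟩ = −ħ² ∫ R*·R'' dx / ∫|R|² dx.
Differentiate x²·exp(−β·x) with the product rule; every integrand then reduces to terms xʲ·e^(−2βx) on [0, ∞), with ∫₀^∞ xʲ·e^(−2βx) dx = j!/(2β)^(j+1).
State is unnormalized: ∫|R|² dx = 0.67930, and ∫R*·(−ħ² R'') dx = 0.23558, so ⟨p²⟩ = 0.23558 / 0.67930.
⟨p²⟩ = 0.34680.

0.3468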